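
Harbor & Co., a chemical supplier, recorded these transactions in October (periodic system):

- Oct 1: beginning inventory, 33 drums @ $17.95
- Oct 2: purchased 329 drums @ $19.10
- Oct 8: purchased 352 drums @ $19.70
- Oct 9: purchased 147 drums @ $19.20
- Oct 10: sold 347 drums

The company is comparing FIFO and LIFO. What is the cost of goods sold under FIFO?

FIFO COGS: 33 @ $17.95 + 314 @ $19.10 = $6,589.75
LIFO COGS: 147 @ $19.20 + 200 @ $19.70 = $6,762.40

COGS = $6,589.75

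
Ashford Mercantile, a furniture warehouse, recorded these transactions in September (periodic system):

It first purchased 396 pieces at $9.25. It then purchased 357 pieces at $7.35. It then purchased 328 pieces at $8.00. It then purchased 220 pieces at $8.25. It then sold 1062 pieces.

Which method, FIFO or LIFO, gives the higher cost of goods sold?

FIFO

FIFO COGS: 396 @ $9.25 + 357 @ $7.35 + 309 @ $8.00 = $8,758.95
LIFO COGS: 220 @ $8.25 + 328 @ $8.00 + 357 @ $7.35 + 157 @ $9.25 = $8,515.20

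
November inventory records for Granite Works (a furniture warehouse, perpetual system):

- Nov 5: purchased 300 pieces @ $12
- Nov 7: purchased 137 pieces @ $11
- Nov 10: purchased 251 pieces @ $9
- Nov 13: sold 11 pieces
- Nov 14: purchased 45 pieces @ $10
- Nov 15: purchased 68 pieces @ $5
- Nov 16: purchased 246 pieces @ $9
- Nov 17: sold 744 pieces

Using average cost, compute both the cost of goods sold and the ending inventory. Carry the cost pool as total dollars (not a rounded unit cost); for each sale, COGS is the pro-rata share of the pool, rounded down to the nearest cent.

After Nov 5: 300 on hand, pool $3,600.00 (≈ $12.0000 each)
After Nov 7: 437 on hand, pool $5,107.00 (≈ $11.6865 each)
After Nov 10: 688 on hand, pool $7,366.00 (≈ $10.7064 each)
Nov 13, sell 11: 11/688 × $7,366.00 → $117.77
After Nov 14: 722 on hand, pool $7,698.23 (≈ $10.6624 each)
After Nov 15: 790 on hand, pool $8,038.23 (≈ $10.1750 each)
After Nov 16: 1036 on hand, pool $10,252.23 (≈ $9.8960 each)
Nov 17, sell 744: 744/1036 × $10,252.23 → $7,362.60
Total COGS = $117.77 + $7,362.60 = $7,480.37
Ending inventory (cost pool remaining) = $2,889.63

COGS = $7,480.37; ending inventory = $2,889.63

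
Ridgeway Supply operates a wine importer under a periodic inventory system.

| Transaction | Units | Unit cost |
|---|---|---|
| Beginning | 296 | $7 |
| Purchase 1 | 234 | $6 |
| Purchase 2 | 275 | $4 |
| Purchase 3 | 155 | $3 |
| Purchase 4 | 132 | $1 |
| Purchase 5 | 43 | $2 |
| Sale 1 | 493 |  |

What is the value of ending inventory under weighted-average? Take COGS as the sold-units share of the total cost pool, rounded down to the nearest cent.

Sale 1, sell 493: 493/1135 × $5,259.00 → $2,284.30
Ending inventory (cost pool remaining) = $2,974.70

Ending inventory = $2,974.70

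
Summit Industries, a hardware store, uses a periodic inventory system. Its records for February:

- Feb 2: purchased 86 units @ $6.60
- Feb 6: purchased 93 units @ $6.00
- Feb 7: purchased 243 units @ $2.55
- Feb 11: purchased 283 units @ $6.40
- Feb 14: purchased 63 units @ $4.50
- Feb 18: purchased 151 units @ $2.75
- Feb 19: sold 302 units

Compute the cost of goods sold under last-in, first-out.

Feb 19, 302 sold [LIFO — newest first]: 151 @ $2.75 + 63 @ $4.50 + 88 @ $6.40 = $1,261.95
Ending inventory: 86 @ $6.60 + 93 @ $6.00 + 243 @ $2.55 + 195 @ $6.40 = $2,993.25

COGS = $1,261.95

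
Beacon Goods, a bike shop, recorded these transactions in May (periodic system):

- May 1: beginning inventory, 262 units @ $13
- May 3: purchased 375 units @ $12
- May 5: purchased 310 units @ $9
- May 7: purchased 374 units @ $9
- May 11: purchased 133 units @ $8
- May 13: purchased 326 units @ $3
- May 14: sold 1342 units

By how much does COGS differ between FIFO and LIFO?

FIFO COGS: 262 @ $13 + 375 @ $12 + 310 @ $9 + 374 @ $9 + 21 @ $8 = $14,230
LIFO COGS: 326 @ $3 + 133 @ $8 + 374 @ $9 + 310 @ $9 + 199 @ $12 = $10,586
Difference = |$14,230 − $10,586| = $3,644

$3,644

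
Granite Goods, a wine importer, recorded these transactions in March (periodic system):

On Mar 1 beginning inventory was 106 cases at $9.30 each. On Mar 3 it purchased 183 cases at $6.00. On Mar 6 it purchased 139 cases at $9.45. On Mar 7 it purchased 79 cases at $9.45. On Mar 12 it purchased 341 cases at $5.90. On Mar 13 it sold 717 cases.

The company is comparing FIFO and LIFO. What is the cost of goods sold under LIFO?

FIFO COGS: 106 @ $9.30 + 183 @ $6.00 + 139 @ $9.45 + 79 @ $9.45 + 210 @ $5.90 = $5,382.90
LIFO COGS: 341 @ $5.90 + 79 @ $9.45 + 139 @ $9.45 + 158 @ $6.00 = $5,020.00

COGS = $5,020.00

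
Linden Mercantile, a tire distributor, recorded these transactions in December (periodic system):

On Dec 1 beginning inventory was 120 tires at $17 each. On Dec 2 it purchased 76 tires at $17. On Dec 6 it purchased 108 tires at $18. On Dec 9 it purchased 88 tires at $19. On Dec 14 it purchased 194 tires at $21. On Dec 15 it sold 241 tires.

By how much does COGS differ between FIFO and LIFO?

$825

FIFO COGS: 120 @ $17 + 76 @ $17 + 45 @ $18 = $4,142
LIFO COGS: 194 @ $21 + 47 @ $19 = $4,967
Difference = |$4,142 − $4,967| = $825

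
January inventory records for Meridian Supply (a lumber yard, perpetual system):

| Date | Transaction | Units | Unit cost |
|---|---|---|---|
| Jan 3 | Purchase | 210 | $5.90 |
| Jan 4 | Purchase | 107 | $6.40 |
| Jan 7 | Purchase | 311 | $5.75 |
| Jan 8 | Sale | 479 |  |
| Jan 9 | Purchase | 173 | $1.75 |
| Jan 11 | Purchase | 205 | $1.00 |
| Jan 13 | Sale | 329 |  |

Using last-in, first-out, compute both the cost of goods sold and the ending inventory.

Jan 8, 479 sold [LIFO — newest first]: 311 @ $5.75 + 107 @ $6.40 + 61 @ $5.90 = $2,832.95
Jan 13, 329 sold [LIFO — newest first]: 205 @ $1.00 + 124 @ $1.75 = $422.00
Total COGS = $2,832.95 + $422.00 = $3,254.95
Ending inventory: 149 @ $5.90 + 49 @ $1.75 = $964.85

COGS = $3,254.95; ending inventory = $964.85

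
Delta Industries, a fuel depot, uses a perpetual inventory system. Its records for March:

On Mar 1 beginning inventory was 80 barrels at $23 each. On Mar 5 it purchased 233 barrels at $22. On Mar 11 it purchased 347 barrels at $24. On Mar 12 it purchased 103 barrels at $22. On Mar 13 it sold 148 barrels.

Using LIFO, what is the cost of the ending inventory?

Ending inventory = $14,214

Mar 13, 148 sold [LIFO — newest first]: 103 @ $22 + 45 @ $24 = $3,346
Ending inventory: 80 @ $23 + 233 @ $22 + 302 @ $24 = $14,214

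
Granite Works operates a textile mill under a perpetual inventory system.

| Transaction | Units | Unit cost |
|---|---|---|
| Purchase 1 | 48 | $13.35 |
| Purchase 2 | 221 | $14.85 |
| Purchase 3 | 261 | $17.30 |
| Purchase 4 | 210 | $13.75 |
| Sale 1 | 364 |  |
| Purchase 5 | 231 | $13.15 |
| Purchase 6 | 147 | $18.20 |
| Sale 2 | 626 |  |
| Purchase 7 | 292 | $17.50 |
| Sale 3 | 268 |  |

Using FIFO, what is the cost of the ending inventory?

Ending inventory = $2,660.00

Sale 1 (364) [FIFO — oldest first]: 48 @ $13.35 + 221 @ $14.85 + 95 @ $17.30 = $5,566.15
Sale 2 (626) [FIFO — oldest first]: 166 @ $17.30 + 210 @ $13.75 + 231 @ $13.15 + 19 @ $18.20 = $9,142.75
Sale 3 (268) [FIFO — oldest first]: 128 @ $18.20 + 140 @ $17.50 = $4,779.60
Total COGS = $5,566.15 + $9,142.75 + $4,779.60 = $19,488.50
Ending inventory: 152 @ $17.50 = $2,660.00
Check: goods available $22,148.50 = COGS $19,488.50 + ending $2,660.00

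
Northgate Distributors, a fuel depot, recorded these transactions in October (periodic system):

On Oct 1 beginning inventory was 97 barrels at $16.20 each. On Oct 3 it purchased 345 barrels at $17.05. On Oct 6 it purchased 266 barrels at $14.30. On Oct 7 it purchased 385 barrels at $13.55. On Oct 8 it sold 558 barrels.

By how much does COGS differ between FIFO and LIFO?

FIFO COGS: 97 @ $16.20 + 345 @ $17.05 + 116 @ $14.30 = $9,112.45
LIFO COGS: 385 @ $13.55 + 173 @ $14.30 = $7,690.65
Difference = |$9,112.45 − $7,690.65| = $1,421.80

$1,421.80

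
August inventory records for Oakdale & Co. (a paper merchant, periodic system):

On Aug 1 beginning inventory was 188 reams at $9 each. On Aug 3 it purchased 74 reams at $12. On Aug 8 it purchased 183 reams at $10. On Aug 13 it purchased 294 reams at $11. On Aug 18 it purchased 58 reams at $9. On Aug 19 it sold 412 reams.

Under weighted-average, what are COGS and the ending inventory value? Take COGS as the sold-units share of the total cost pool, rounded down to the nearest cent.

COGS = $4,221.31; ending inventory = $3,944.69

Aug 19, sell 412: 412/797 × $8,166.00 → $4,221.31
Ending inventory (cost pool remaining) = $3,944.69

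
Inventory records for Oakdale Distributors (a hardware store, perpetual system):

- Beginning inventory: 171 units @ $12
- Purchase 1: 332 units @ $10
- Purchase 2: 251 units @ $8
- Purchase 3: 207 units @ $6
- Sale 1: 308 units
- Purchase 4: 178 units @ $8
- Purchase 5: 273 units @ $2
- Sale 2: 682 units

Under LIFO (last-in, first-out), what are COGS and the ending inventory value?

COGS = $6,030; ending inventory = $4,562

Sale 1 (308) [LIFO — newest first]: 207 @ $6 + 101 @ $8 = $2,050
Sale 2 (682) [LIFO — newest first]: 273 @ $2 + 178 @ $8 + 150 @ $8 + 81 @ $10 = $3,980
Total COGS = $2,050 + $3,980 = $6,030
Ending inventory: 171 @ $12 + 251 @ $10 = $4,562
Check: goods available $10,592 = COGS $6,030 + ending $4,562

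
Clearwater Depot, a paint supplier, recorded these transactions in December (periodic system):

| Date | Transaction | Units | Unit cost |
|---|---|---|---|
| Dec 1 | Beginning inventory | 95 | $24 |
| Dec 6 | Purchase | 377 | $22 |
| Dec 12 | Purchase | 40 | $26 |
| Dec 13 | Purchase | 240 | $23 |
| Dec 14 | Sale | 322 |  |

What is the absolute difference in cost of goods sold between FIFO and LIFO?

FIFO COGS: 95 @ $24 + 227 @ $22 = $7,274
LIFO COGS: 240 @ $23 + 40 @ $26 + 42 @ $22 = $7,484
Difference = |$7,274 − $7,484| = $210

$210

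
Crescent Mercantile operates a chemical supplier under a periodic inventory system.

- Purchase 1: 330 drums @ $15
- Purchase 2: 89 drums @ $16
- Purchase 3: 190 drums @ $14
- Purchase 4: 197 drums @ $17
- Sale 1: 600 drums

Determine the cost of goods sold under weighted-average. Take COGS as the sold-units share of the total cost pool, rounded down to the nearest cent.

Sale 1, sell 600: 600/806 × $12,383.00 → $9,218.11
Ending inventory (cost pool remaining) = $3,164.89

COGS = $9,218.11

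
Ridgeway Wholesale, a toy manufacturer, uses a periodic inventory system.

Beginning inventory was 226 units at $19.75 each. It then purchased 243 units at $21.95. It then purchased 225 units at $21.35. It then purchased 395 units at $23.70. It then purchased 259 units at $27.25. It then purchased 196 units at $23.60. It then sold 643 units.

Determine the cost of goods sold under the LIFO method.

COGS = $16,138.95

Sale 1 (643) [LIFO — newest first]: 196 @ $23.60 + 259 @ $27.25 + 188 @ $23.70 = $16,138.95
Ending inventory: 226 @ $19.75 + 243 @ $21.95 + 225 @ $21.35 + 207 @ $23.70 = $19,507.00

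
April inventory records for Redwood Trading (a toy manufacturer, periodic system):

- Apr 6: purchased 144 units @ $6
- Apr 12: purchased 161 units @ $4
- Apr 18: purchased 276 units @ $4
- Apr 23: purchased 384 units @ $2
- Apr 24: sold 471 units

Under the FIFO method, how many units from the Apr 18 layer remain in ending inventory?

110

Apr 24, 471 sold [FIFO — oldest first]: 144 @ $6 + 161 @ $4 + 166 @ $4 = $2,172
Ending inventory: 110 @ $4 + 384 @ $2 = $1,208
Check: goods available $3,380 = COGS $2,172 + ending $1,208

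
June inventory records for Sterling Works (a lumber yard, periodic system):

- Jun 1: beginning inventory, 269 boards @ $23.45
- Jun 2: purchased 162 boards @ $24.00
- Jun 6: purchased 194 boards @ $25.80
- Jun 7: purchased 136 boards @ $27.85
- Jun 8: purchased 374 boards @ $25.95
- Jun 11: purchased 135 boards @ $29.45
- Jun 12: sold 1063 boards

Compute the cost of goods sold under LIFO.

COGS = $27,815.75

Jun 12, 1063 sold [LIFO — newest first]: 135 @ $29.45 + 374 @ $25.95 + 136 @ $27.85 + 194 @ $25.80 + 162 @ $24.00 + 62 @ $23.45 = $27,815.75
Ending inventory: 207 @ $23.45 = $4,854.15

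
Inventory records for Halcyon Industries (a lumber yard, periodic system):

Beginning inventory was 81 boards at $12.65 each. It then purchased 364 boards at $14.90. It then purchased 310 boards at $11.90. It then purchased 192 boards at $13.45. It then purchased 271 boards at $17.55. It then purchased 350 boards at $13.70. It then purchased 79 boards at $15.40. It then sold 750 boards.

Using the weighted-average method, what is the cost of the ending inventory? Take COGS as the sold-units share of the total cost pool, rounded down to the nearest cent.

Ending inventory = $12,791.81

Sale 1, sell 750: 750/1647 × $23,487.30 → $10,695.49
Ending inventory (cost pool remaining) = $12,791.81
Check: goods available $23,487.30 = COGS $10,695.49 + ending $12,791.81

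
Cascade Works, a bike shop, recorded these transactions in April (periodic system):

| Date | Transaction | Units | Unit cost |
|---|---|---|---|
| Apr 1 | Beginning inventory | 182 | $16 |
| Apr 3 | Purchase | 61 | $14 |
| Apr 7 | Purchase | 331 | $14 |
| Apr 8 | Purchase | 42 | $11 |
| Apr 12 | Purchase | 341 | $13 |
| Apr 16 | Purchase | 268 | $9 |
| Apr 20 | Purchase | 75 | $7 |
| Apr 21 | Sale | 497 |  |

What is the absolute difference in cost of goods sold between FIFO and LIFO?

FIFO COGS: 182 @ $16 + 61 @ $14 + 254 @ $14 = $7,322
LIFO COGS: 75 @ $7 + 268 @ $9 + 154 @ $13 = $4,939
Difference = |$7,322 − $4,939| = $2,383

$2,383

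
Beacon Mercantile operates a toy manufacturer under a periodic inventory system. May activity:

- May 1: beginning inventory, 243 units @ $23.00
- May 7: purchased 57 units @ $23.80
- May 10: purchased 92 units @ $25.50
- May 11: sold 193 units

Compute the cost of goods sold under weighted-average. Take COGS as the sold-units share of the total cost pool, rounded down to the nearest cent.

COGS = $4,574.69

May 11, sell 193: 193/392 × $9,291.60 → $4,574.69
Ending inventory (cost pool remaining) = $4,716.91
Check: goods available $9,291.60 = COGS $4,574.69 + ending $4,716.91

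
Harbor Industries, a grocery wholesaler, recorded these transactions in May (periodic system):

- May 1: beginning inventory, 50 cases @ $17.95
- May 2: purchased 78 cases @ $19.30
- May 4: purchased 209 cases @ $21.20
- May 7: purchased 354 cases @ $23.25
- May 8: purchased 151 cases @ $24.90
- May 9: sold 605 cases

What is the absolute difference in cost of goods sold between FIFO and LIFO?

$1,045.70

FIFO COGS: 50 @ $17.95 + 78 @ $19.30 + 209 @ $21.20 + 268 @ $23.25 = $13,064.70
LIFO COGS: 151 @ $24.90 + 354 @ $23.25 + 100 @ $21.20 = $14,110.40
Difference = |$13,064.70 − $14,110.40| = $1,045.70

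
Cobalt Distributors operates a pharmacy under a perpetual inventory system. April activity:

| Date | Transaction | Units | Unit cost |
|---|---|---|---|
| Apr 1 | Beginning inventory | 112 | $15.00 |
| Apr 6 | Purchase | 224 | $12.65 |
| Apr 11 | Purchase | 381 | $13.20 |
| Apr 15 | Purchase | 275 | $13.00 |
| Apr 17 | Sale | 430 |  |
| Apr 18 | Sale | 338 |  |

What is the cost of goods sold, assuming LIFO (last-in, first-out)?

COGS = $10,021.00

Apr 17, 430 sold [LIFO — newest first]: 275 @ $13.00 + 155 @ $13.20 = $5,621.00
Apr 18, 338 sold [LIFO — newest first]: 226 @ $13.20 + 112 @ $12.65 = $4,400.00
Total COGS = $5,621.00 + $4,400.00 = $10,021.00
Ending inventory: 112 @ $15.00 + 112 @ $12.65 = $3,096.80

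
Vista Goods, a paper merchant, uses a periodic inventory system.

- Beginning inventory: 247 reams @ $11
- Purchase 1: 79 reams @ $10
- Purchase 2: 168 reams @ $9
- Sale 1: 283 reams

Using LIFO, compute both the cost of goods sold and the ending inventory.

Sale 1 (283) [LIFO — newest first]: 168 @ $9 + 79 @ $10 + 36 @ $11 = $2,698
Ending inventory: 211 @ $11 = $2,321

COGS = $2,698; ending inventory = $2,321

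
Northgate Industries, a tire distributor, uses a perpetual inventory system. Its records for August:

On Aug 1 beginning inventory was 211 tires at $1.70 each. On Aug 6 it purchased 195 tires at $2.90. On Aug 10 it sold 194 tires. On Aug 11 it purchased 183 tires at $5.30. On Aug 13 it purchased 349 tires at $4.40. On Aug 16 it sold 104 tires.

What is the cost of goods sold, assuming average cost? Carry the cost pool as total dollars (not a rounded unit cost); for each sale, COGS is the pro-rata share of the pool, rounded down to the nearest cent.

COGS = $859.30

After Aug 1: 211 on hand, pool $358.70 (≈ $1.7000 each)
After Aug 6: 406 on hand, pool $924.20 (≈ $2.2764 each)
Aug 10, sell 194: 194/406 × $924.20 → $441.61
After Aug 11: 395 on hand, pool $1,452.49 (≈ $3.6772 each)
After Aug 13: 744 on hand, pool $2,988.09 (≈ $4.0163 each)
Aug 16, sell 104: 104/744 × $2,988.09 → $417.69
Total COGS = $441.61 + $417.69 = $859.30
Ending inventory (cost pool remaining) = $2,570.40
Check: goods available $3,429.70 = COGS $859.30 + ending $2,570.40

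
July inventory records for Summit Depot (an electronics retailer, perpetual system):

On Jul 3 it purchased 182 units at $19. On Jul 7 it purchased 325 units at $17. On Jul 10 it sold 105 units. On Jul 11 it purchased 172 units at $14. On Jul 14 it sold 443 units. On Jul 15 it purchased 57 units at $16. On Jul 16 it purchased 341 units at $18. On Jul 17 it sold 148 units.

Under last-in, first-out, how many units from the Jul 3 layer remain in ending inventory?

131

Jul 10, 105 sold [LIFO — newest first]: 105 @ $17 = $1,785
Jul 14, 443 sold [LIFO — newest first]: 172 @ $14 + 220 @ $17 + 51 @ $19 = $7,117
Jul 17, 148 sold [LIFO — newest first]: 148 @ $18 = $2,664
Total COGS = $1,785 + $7,117 + $2,664 = $11,566
Ending inventory: 131 @ $19 + 57 @ $16 + 193 @ $18 = $6,875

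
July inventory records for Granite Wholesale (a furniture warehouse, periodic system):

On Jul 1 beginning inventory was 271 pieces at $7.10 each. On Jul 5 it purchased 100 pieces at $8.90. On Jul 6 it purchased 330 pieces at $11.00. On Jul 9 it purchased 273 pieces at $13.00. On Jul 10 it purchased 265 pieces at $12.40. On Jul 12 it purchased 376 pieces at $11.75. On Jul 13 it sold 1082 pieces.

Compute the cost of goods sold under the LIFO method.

Jul 13, 1082 sold [LIFO — newest first]: 376 @ $11.75 + 265 @ $12.40 + 273 @ $13.00 + 168 @ $11.00 = $13,101.00
Ending inventory: 271 @ $7.10 + 100 @ $8.90 + 162 @ $11.00 = $4,596.10

COGS = $13,101.00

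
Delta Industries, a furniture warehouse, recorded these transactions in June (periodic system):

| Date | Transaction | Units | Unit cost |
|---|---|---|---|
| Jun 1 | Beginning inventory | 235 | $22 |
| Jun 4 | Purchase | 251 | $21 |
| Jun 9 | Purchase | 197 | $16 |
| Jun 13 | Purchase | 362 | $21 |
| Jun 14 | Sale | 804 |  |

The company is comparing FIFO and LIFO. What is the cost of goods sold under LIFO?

COGS = $15,899

FIFO COGS: 235 @ $22 + 251 @ $21 + 197 @ $16 + 121 @ $21 = $16,134
LIFO COGS: 362 @ $21 + 197 @ $16 + 245 @ $21 = $15,899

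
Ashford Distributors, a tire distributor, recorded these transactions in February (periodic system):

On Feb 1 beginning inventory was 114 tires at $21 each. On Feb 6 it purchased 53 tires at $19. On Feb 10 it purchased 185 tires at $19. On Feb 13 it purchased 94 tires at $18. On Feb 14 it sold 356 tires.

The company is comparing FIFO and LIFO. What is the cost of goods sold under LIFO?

FIFO COGS: 114 @ $21 + 53 @ $19 + 185 @ $19 + 4 @ $18 = $6,988
LIFO COGS: 94 @ $18 + 185 @ $19 + 53 @ $19 + 24 @ $21 = $6,718

COGS = $6,718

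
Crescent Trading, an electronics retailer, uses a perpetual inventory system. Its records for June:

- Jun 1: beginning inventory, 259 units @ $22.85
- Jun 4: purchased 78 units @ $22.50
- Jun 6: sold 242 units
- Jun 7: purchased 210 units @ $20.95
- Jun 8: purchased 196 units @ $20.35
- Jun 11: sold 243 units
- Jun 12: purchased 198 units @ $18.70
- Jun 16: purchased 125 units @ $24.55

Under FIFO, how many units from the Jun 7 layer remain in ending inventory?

Jun 6, 242 sold [FIFO — oldest first]: 242 @ $22.85 = $5,529.70
Jun 11, 243 sold [FIFO — oldest first]: 17 @ $22.85 + 78 @ $22.50 + 148 @ $20.95 = $5,244.05
Total COGS = $5,529.70 + $5,244.05 = $10,773.75
Ending inventory: 62 @ $20.95 + 196 @ $20.35 + 198 @ $18.70 + 125 @ $24.55 = $12,058.85
Check: goods available $22,832.60 = COGS $10,773.75 + ending $12,058.85

62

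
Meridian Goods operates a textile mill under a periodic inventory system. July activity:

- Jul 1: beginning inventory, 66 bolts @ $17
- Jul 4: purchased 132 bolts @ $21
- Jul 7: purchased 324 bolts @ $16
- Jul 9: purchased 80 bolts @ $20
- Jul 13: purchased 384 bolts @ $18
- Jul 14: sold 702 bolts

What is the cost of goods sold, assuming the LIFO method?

Jul 14, 702 sold [LIFO — newest first]: 384 @ $18 + 80 @ $20 + 238 @ $16 = $12,320
Ending inventory: 66 @ $17 + 132 @ $21 + 86 @ $16 = $5,270

COGS = $12,320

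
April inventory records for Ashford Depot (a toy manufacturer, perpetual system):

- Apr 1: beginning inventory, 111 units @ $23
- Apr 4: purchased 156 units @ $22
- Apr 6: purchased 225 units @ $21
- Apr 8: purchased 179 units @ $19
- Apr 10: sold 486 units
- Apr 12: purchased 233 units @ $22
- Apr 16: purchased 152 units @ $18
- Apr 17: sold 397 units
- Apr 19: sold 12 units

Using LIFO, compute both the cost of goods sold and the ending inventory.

COGS = $18,320; ending inventory = $3,653

Apr 10, 486 sold [LIFO — newest first]: 179 @ $19 + 225 @ $21 + 82 @ $22 = $9,930
Apr 17, 397 sold [LIFO — newest first]: 152 @ $18 + 233 @ $22 + 12 @ $22 = $8,126
Apr 19, 12 sold [LIFO — newest first]: 12 @ $22 = $264
Total COGS = $9,930 + $8,126 + $264 = $18,320
Ending inventory: 111 @ $23 + 50 @ $22 = $3,653
Check: goods available $21,973 = COGS $18,320 + ending $3,653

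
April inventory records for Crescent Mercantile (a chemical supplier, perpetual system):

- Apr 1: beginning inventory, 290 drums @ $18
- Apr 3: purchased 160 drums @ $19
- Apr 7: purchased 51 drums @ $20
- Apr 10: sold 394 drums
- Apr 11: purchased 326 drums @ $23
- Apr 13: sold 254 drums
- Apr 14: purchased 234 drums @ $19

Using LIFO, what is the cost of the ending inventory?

Apr 10, 394 sold [LIFO — newest first]: 51 @ $20 + 160 @ $19 + 183 @ $18 = $7,354
Apr 13, 254 sold [LIFO — newest first]: 254 @ $23 = $5,842
Total COGS = $7,354 + $5,842 = $13,196
Ending inventory: 107 @ $18 + 72 @ $23 + 234 @ $19 = $8,028
Check: goods available $21,224 = COGS $13,196 + ending $8,028

Ending inventory = $8,028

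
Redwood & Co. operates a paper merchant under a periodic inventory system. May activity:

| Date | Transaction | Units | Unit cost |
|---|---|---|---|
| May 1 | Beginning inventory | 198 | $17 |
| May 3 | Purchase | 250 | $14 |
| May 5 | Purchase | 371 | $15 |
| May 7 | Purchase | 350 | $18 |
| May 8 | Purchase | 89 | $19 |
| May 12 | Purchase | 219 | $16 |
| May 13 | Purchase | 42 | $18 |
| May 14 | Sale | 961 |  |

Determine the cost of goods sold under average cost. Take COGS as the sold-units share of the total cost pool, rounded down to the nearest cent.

COGS = $15,615.14

May 14, sell 961: 961/1519 × $24,682.00 → $15,615.14
Ending inventory (cost pool remaining) = $9,066.86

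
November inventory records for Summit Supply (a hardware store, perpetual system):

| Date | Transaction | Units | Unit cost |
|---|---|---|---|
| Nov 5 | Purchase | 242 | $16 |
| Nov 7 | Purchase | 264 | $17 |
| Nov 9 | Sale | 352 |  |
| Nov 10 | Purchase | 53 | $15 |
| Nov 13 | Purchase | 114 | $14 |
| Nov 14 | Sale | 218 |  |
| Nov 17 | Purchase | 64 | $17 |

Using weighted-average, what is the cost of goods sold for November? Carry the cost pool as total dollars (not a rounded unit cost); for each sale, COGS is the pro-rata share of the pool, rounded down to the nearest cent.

After Nov 5: 242 on hand, pool $3,872.00 (≈ $16.0000 each)
After Nov 7: 506 on hand, pool $8,360.00 (≈ $16.5217 each)
Nov 9, sell 352: 352/506 × $8,360.00 → $5,815.65
After Nov 10: 207 on hand, pool $3,339.35 (≈ $16.1321 each)
After Nov 13: 321 on hand, pool $4,935.35 (≈ $15.3749 each)
Nov 14, sell 218: 218/321 × $4,935.35 → $3,351.73
After Nov 17: 167 on hand, pool $2,671.62 (≈ $15.9977 each)
Total COGS = $5,815.65 + $3,351.73 = $9,167.38
Ending inventory (cost pool remaining) = $2,671.62

COGS = $9,167.38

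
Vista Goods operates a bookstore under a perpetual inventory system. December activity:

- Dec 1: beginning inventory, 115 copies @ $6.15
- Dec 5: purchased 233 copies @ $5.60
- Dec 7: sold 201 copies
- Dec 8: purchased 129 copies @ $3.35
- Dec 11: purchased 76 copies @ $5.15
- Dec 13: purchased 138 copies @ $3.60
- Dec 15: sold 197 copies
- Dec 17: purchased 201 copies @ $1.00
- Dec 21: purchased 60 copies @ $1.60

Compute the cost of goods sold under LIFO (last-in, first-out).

COGS = $1,926.25

Dec 7, 201 sold [LIFO — newest first]: 201 @ $5.60 = $1,125.60
Dec 15, 197 sold [LIFO — newest first]: 138 @ $3.60 + 59 @ $5.15 = $800.65
Total COGS = $1,125.60 + $800.65 = $1,926.25
Ending inventory: 115 @ $6.15 + 32 @ $5.60 + 129 @ $3.35 + 17 @ $5.15 + 201 @ $1.00 + 60 @ $1.60 = $1,703.15
Check: goods available $3,629.40 = COGS $1,926.25 + ending $1,703.15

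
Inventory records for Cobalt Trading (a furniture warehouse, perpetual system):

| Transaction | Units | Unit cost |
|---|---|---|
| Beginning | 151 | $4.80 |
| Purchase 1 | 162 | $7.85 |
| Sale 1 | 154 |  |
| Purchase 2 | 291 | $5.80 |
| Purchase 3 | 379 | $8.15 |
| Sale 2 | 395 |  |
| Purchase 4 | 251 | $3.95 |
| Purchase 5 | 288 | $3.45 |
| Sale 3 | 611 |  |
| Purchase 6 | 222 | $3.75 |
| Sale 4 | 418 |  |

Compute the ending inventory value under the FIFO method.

Sale 1 (154) [FIFO — oldest first]: 151 @ $4.80 + 3 @ $7.85 = $748.35
Sale 2 (395) [FIFO — oldest first]: 159 @ $7.85 + 236 @ $5.80 = $2,616.95
Sale 3 (611) [FIFO — oldest first]: 55 @ $5.80 + 379 @ $8.15 + 177 @ $3.95 = $4,107.00
Sale 4 (418) [FIFO — oldest first]: 74 @ $3.95 + 288 @ $3.45 + 56 @ $3.75 = $1,495.90
Total COGS = $748.35 + $2,616.95 + $4,107.00 + $1,495.90 = $8,968.20
Ending inventory: 166 @ $3.75 = $622.50

Ending inventory = $622.50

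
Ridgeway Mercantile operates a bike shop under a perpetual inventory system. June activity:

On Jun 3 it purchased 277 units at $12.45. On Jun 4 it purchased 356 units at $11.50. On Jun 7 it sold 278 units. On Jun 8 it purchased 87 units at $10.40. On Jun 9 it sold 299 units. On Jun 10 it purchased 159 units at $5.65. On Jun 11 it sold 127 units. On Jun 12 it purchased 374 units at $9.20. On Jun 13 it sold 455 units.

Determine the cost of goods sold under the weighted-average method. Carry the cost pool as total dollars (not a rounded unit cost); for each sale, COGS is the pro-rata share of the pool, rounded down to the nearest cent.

COGS = $11,943.50

After Jun 3: 277 on hand, pool $3,448.65 (≈ $12.4500 each)
After Jun 4: 633 on hand, pool $7,542.65 (≈ $11.9157 each)
Jun 7, sell 278: 278/633 × $7,542.65 → $3,312.56
After Jun 8: 442 on hand, pool $5,134.89 (≈ $11.6174 each)
Jun 9, sell 299: 299/442 × $5,134.89 → $3,473.60
After Jun 10: 302 on hand, pool $2,559.64 (≈ $8.4756 each)
Jun 11, sell 127: 127/302 × $2,559.64 → $1,076.40
After Jun 12: 549 on hand, pool $4,924.04 (≈ $8.9691 each)
Jun 13, sell 455: 455/549 × $4,924.04 → $4,080.94
Total COGS = $3,312.56 + $3,473.60 + $1,076.40 + $4,080.94 = $11,943.50
Ending inventory (cost pool remaining) = $843.10
Check: goods available $12,786.60 = COGS $11,943.50 + ending $843.10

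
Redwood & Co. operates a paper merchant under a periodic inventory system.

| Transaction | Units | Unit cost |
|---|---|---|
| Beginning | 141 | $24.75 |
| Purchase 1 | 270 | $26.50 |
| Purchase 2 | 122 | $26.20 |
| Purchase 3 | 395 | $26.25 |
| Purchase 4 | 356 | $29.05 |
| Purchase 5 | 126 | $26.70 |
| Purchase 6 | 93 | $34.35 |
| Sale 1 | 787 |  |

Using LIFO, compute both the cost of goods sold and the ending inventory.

COGS = $22,465.55; ending inventory = $18,644.90

Sale 1 (787) [LIFO — newest first]: 93 @ $34.35 + 126 @ $26.70 + 356 @ $29.05 + 212 @ $26.25 = $22,465.55
Ending inventory: 141 @ $24.75 + 270 @ $26.50 + 122 @ $26.20 + 183 @ $26.25 = $18,644.90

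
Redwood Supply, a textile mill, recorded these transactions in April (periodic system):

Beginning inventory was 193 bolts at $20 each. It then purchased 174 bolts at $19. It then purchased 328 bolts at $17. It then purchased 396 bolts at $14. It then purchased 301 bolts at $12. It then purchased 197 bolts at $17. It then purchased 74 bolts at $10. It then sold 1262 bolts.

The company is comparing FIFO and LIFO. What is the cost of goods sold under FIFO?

COGS = $20,338

FIFO COGS: 193 @ $20 + 174 @ $19 + 328 @ $17 + 396 @ $14 + 171 @ $12 = $20,338
LIFO COGS: 74 @ $10 + 197 @ $17 + 301 @ $12 + 396 @ $14 + 294 @ $17 = $18,243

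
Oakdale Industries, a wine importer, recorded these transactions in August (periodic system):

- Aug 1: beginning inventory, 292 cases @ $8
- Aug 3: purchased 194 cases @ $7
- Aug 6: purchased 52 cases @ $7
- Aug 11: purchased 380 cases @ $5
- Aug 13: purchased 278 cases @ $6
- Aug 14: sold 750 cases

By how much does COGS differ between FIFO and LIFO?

$906

FIFO COGS: 292 @ $8 + 194 @ $7 + 52 @ $7 + 212 @ $5 = $5,118
LIFO COGS: 278 @ $6 + 380 @ $5 + 52 @ $7 + 40 @ $7 = $4,212
Difference = |$5,118 − $4,212| = $906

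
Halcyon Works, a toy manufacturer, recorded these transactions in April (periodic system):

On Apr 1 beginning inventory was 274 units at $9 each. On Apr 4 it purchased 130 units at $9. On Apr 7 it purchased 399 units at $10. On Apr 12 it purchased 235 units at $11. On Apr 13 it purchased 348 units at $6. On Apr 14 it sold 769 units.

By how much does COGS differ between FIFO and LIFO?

FIFO COGS: 274 @ $9 + 130 @ $9 + 365 @ $10 = $7,286
LIFO COGS: 348 @ $6 + 235 @ $11 + 186 @ $10 = $6,533
Difference = |$7,286 − $6,533| = $753

$753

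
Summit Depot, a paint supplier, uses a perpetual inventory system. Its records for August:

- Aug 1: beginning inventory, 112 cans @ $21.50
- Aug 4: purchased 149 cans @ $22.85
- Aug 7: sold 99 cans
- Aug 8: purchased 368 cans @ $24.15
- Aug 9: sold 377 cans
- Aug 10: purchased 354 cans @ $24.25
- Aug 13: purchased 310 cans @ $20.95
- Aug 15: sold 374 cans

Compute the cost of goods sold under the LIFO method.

COGS = $19,401.50

Aug 7, 99 sold [LIFO — newest first]: 99 @ $22.85 = $2,262.15
Aug 9, 377 sold [LIFO — newest first]: 368 @ $24.15 + 9 @ $22.85 = $9,092.85
Aug 15, 374 sold [LIFO — newest first]: 310 @ $20.95 + 64 @ $24.25 = $8,046.50
Total COGS = $2,262.15 + $9,092.85 + $8,046.50 = $19,401.50
Ending inventory: 112 @ $21.50 + 41 @ $22.85 + 290 @ $24.25 = $10,377.35
Check: goods available $29,778.85 = COGS $19,401.50 + ending $10,377.35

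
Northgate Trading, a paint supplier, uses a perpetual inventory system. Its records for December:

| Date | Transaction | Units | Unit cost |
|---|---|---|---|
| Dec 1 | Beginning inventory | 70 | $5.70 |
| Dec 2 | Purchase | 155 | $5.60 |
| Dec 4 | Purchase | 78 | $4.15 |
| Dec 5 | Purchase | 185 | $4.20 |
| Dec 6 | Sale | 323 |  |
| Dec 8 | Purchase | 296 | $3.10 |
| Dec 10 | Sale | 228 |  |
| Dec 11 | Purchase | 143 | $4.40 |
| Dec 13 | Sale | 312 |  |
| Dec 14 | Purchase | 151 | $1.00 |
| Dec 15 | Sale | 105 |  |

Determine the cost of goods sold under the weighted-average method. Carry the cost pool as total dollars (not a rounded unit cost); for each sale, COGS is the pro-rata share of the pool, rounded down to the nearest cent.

After Dec 1: 70 on hand, pool $399.00 (≈ $5.7000 each)
After Dec 2: 225 on hand, pool $1,267.00 (≈ $5.6311 each)
After Dec 4: 303 on hand, pool $1,590.70 (≈ $5.2498 each)
After Dec 5: 488 on hand, pool $2,367.70 (≈ $4.8518 each)
Dec 6, sell 323: 323/488 × $2,367.70 → $1,567.14
After Dec 8: 461 on hand, pool $1,718.16 (≈ $3.7270 each)
Dec 10, sell 228: 228/461 × $1,718.16 → $849.76
After Dec 11: 376 on hand, pool $1,497.60 (≈ $3.9830 each)
Dec 13, sell 312: 312/376 × $1,497.60 → $1,242.68
After Dec 14: 215 on hand, pool $405.92 (≈ $1.8880 each)
Dec 15, sell 105: 105/215 × $405.92 → $198.24
Total COGS = $1,567.14 + $849.76 + $1,242.68 + $198.24 = $3,857.82
Ending inventory (cost pool remaining) = $207.68
Check: goods available $4,065.50 = COGS $3,857.82 + ending $207.68

COGS = $3,857.82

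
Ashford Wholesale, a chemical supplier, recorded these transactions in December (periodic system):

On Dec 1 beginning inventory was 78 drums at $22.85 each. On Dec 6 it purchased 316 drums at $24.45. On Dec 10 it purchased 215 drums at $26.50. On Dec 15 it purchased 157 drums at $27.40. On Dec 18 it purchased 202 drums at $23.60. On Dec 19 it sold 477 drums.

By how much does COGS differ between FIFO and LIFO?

FIFO COGS: 78 @ $22.85 + 316 @ $24.45 + 83 @ $26.50 = $11,708.00
LIFO COGS: 202 @ $23.60 + 157 @ $27.40 + 118 @ $26.50 = $12,196.00
Difference = |$11,708.00 − $12,196.00| = $488.00

$488.00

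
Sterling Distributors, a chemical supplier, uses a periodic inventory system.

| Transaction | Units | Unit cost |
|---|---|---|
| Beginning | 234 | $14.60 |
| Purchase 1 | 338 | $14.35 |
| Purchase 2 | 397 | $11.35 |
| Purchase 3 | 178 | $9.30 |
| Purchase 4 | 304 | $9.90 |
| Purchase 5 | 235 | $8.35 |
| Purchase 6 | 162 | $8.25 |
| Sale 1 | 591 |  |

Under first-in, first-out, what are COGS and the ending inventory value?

COGS = $8,482.35; ending inventory = $12,254.05

Sale 1 (591) [FIFO — oldest first]: 234 @ $14.60 + 338 @ $14.35 + 19 @ $11.35 = $8,482.35
Ending inventory: 378 @ $11.35 + 178 @ $9.30 + 304 @ $9.90 + 235 @ $8.35 + 162 @ $8.25 = $12,254.05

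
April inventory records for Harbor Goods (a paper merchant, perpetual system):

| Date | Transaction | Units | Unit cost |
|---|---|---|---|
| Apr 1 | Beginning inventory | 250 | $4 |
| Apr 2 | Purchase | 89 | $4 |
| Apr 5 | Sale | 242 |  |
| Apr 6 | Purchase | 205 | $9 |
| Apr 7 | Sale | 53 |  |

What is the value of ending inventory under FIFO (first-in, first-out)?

Apr 5, 242 sold [FIFO — oldest first]: 242 @ $4 = $968
Apr 7, 53 sold [FIFO — oldest first]: 8 @ $4 + 45 @ $4 = $212
Total COGS = $968 + $212 = $1,180
Ending inventory: 44 @ $4 + 205 @ $9 = $2,021

Ending inventory = $2,021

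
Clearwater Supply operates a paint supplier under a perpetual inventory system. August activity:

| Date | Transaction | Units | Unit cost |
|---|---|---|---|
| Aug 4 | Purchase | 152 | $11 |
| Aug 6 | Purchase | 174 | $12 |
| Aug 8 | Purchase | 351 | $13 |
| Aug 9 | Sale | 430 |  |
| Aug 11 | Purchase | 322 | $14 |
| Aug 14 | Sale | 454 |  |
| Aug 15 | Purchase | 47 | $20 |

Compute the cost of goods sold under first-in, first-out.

COGS = $11,221

Aug 9, 430 sold [FIFO — oldest first]: 152 @ $11 + 174 @ $12 + 104 @ $13 = $5,112
Aug 14, 454 sold [FIFO — oldest first]: 247 @ $13 + 207 @ $14 = $6,109
Total COGS = $5,112 + $6,109 = $11,221
Ending inventory: 115 @ $14 + 47 @ $20 = $2,550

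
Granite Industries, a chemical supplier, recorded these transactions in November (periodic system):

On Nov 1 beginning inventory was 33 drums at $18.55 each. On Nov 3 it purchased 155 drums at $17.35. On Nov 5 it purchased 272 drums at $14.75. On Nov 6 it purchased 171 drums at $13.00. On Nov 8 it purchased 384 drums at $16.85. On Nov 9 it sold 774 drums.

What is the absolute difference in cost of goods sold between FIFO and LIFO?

$22.30

FIFO COGS: 33 @ $18.55 + 155 @ $17.35 + 272 @ $14.75 + 171 @ $13.00 + 143 @ $16.85 = $11,945.95
LIFO COGS: 384 @ $16.85 + 171 @ $13.00 + 219 @ $14.75 = $11,923.65
Difference = |$11,945.95 − $11,923.65| = $22.30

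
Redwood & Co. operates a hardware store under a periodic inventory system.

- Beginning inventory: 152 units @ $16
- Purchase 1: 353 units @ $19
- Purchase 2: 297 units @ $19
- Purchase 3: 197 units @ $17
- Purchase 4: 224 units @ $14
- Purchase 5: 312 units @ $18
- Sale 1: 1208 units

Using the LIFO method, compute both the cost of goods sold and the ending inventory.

COGS = $21,126; ending inventory = $5,757

Sale 1 (1208) [LIFO — newest first]: 312 @ $18 + 224 @ $14 + 197 @ $17 + 297 @ $19 + 178 @ $19 = $21,126
Ending inventory: 152 @ $16 + 175 @ $19 = $5,757
Check: goods available $26,883 = COGS $21,126 + ending $5,757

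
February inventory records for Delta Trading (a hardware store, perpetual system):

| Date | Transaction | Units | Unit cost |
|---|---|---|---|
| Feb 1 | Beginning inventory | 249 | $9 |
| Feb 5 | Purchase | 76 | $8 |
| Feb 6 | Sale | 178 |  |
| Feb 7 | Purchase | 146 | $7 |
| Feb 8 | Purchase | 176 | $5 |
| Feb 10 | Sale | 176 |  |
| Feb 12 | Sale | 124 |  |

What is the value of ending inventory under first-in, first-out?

Ending inventory = $845

Feb 6, 178 sold [FIFO — oldest first]: 178 @ $9 = $1,602
Feb 10, 176 sold [FIFO — oldest first]: 71 @ $9 + 76 @ $8 + 29 @ $7 = $1,450
Feb 12, 124 sold [FIFO — oldest first]: 117 @ $7 + 7 @ $5 = $854
Total COGS = $1,602 + $1,450 + $854 = $3,906
Ending inventory: 169 @ $5 = $845
Check: goods available $4,751 = COGS $3,906 + ending $845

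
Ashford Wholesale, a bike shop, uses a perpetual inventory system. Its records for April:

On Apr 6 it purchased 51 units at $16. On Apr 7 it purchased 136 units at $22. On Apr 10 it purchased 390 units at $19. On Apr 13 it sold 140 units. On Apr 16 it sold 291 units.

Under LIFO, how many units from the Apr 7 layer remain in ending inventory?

Apr 13, 140 sold [LIFO — newest first]: 140 @ $19 = $2,660
Apr 16, 291 sold [LIFO — newest first]: 250 @ $19 + 41 @ $22 = $5,652
Total COGS = $2,660 + $5,652 = $8,312
Ending inventory: 51 @ $16 + 95 @ $22 = $2,906

95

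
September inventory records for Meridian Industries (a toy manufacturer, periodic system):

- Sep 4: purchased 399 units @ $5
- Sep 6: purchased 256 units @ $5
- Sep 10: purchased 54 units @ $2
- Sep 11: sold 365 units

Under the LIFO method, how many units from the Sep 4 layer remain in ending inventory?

Sep 11, 365 sold [LIFO — newest first]: 54 @ $2 + 256 @ $5 + 55 @ $5 = $1,663
Ending inventory: 344 @ $5 = $1,720

344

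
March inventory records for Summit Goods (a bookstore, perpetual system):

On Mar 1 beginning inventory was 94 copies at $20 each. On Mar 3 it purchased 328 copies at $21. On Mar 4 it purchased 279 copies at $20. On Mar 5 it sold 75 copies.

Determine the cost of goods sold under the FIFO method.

Mar 5, 75 sold [FIFO — oldest first]: 75 @ $20 = $1,500
Ending inventory: 19 @ $20 + 328 @ $21 + 279 @ $20 = $12,848

COGS = $1,500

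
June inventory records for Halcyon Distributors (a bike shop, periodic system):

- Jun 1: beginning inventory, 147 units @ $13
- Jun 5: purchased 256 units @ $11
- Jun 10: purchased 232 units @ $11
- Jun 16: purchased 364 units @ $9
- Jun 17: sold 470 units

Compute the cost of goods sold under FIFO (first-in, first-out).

COGS = $5,464

Jun 17, 470 sold [FIFO — oldest first]: 147 @ $13 + 256 @ $11 + 67 @ $11 = $5,464
Ending inventory: 165 @ $11 + 364 @ $9 = $5,091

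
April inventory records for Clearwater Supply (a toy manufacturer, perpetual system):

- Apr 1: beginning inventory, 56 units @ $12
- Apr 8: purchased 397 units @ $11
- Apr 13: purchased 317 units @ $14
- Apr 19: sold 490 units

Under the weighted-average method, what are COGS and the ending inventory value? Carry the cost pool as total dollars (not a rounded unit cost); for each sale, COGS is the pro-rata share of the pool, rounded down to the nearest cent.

After Apr 1: 56 on hand, pool $672.00 (≈ $12.0000 each)
After Apr 8: 453 on hand, pool $5,039.00 (≈ $11.1236 each)
After Apr 13: 770 on hand, pool $9,477.00 (≈ $12.3078 each)
Apr 19, sell 490: 490/770 × $9,477.00 → $6,030.81
Ending inventory (cost pool remaining) = $3,446.19

COGS = $6,030.81; ending inventory = $3,446.19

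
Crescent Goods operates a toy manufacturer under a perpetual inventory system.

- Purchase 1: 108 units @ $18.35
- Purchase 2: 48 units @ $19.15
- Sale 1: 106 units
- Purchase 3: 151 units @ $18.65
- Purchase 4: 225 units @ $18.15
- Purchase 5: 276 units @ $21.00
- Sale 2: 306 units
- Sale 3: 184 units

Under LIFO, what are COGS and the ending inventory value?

Sale 1 (106) [LIFO — newest first]: 48 @ $19.15 + 58 @ $18.35 = $1,983.50
Sale 2 (306) [LIFO — newest first]: 276 @ $21.00 + 30 @ $18.15 = $6,340.50
Sale 3 (184) [LIFO — newest first]: 184 @ $18.15 = $3,339.60
Total COGS = $1,983.50 + $6,340.50 + $3,339.60 = $11,663.60
Ending inventory: 50 @ $18.35 + 151 @ $18.65 + 11 @ $18.15 = $3,933.30
Check: goods available $15,596.90 = COGS $11,663.60 + ending $3,933.30

COGS = $11,663.60; ending inventory = $3,933.30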